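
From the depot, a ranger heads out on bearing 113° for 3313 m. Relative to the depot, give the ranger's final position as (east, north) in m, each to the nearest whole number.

Leg 1 (113°, 3313 m): east 3313 sin 113° = 3049.63, north 3313 cos 113° = -1294.49
Summing: 3049.63 m east, -1294.49 m north → (3050, -1294).

(3050, -1294)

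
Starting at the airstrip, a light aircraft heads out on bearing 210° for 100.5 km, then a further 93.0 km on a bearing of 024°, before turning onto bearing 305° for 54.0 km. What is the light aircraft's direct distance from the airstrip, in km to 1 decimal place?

63.6 km

Leg 1 (210°, 100.5 km): east 100.5 sin 210° = -50.25, north 100.5 cos 210° = -87.04
Leg 2 (024°, 93.0 km): east 93.0 sin 24° = 37.83, north 93.0 cos 24° = 84.96
Leg 3 (305°, 54.0 km): east 54.0 sin 305° = -44.23, north 54.0 cos 305° = 30.97
Net: -56.66 east, 28.90 north. Distance = √((-56.66)² + (28.90)²) = 63.601 km.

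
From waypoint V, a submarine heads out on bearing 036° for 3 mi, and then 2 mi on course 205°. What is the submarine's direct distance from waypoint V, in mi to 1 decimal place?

1.1 mi

Leg 1 (036°, 3 mi): east 3 sin 36° = 1.76, north 3 cos 36° = 2.43
Leg 2 (205°, 2 mi): east 2 sin 205° = -0.85, north 2 cos 205° = -1.81
Net: 0.92 east, 0.61 north. Distance = √((0.92)² + (0.61)²) = 1.105 mi.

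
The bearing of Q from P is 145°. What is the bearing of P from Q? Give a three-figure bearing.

325°

Back-bearing = 145° + 180° = 325°.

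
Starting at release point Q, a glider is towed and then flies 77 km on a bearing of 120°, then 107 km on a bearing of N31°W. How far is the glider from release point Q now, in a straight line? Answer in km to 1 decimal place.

Leg 1 (120°, 77 km): east 77 sin 120° = 66.68, north 77 cos 120° = -38.50
Leg 2 (N31°W, 107 km): east 107 sin 329° = -55.11, north 107 cos 329° = 91.72
Net: 11.57 east, 53.22 north. Distance = √((11.57)² + (53.22)²) = 54.461 km.

54.5 km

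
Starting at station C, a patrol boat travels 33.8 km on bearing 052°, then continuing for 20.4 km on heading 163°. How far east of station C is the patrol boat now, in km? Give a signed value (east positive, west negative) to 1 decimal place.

Leg 1 (052°, 33.8 km): east 33.8 sin 52° = 26.63, north 33.8 cos 52° = 20.81
Leg 2 (163°, 20.4 km): east 20.4 sin 163° = 5.96, north 20.4 cos 163° = -19.51
Net east component: 32.60 km.

32.6 km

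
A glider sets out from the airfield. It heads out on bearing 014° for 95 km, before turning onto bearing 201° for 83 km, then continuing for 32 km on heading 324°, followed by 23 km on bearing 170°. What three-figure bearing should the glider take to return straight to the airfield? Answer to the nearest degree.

Leg 1 (014°, 95 km): east 95 sin 14° = 22.98, north 95 cos 14° = 92.18
Leg 2 (201°, 83 km): east 83 sin 201° = -29.74, north 83 cos 201° = -77.49
Leg 3 (324°, 32 km): east 32 sin 324° = -18.81, north 32 cos 324° = 25.89
Leg 4 (170°, 23 km): east 23 sin 170° = 3.99, north 23 cos 170° = -22.65
Net displacement: -21.58 east, 17.93 north. Direction back to start is (21.58, -17.93): bearing = atan2(21.58, -17.93) mod 360° = 129.72° ≈ 130°.

130°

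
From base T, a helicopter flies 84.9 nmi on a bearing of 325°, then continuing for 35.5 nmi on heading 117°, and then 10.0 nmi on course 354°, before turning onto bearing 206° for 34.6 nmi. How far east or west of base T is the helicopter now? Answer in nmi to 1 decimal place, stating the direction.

33.3 nmi west

Leg 1 (325°, 84.9 nmi): east 84.9 sin 325° = -48.70, north 84.9 cos 325° = 69.55
Leg 2 (117°, 35.5 nmi): east 35.5 sin 117° = 31.63, north 35.5 cos 117° = -16.12
Leg 3 (354°, 10.0 nmi): east 10.0 sin 354° = -1.05, north 10.0 cos 354° = 9.95
Leg 4 (206°, 34.6 nmi): east 34.6 sin 206° = -15.17, north 34.6 cos 206° = -31.10
Net east component: -33.28 nmi.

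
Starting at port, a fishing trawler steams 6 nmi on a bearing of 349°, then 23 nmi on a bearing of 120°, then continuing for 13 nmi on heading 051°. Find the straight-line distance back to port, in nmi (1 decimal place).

Leg 1 (349°, 6 nmi): east 6 sin 349° = -1.14, north 6 cos 349° = 5.89
Leg 2 (120°, 23 nmi): east 23 sin 120° = 19.92, north 23 cos 120° = -11.50
Leg 3 (051°, 13 nmi): east 13 sin 51° = 10.10, north 13 cos 51° = 8.18
Net: 28.88 east, 2.57 north. Distance = √((28.88)² + (2.57)²) = 28.991 nmi.

29.0 nmi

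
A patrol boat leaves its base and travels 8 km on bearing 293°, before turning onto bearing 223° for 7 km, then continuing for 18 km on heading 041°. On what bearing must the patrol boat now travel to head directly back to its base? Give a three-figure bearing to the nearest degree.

Leg 1 (293°, 8 km): east 8 sin 293° = -7.36, north 8 cos 293° = 3.13
Leg 2 (223°, 7 km): east 7 sin 223° = -4.77, north 7 cos 223° = -5.12
Leg 3 (041°, 18 km): east 18 sin 41° = 11.81, north 18 cos 41° = 13.58
Net displacement: -0.33 east, 11.59 north. Direction back to start is (0.33, -11.59): bearing = atan2(0.33, -11.59) mod 360° = 178.37° ≈ 178°.

178°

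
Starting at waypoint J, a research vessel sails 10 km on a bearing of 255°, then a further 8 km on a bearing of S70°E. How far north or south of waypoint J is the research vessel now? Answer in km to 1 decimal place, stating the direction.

Leg 1 (255°, 10 km): east 10 sin 255° = -9.66, north 10 cos 255° = -2.59
Leg 2 (S70°E, 8 km): east 8 sin 110° = 7.52, north 8 cos 110° = -2.74
Net north component: -5.32 km.

5.3 km south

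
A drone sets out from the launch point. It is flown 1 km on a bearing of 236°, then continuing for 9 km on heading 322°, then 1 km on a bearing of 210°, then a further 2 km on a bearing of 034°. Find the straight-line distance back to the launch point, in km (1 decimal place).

9.3 km

Leg 1 (236°, 1 km): east 1 sin 236° = -0.83, north 1 cos 236° = -0.56
Leg 2 (322°, 9 km): east 9 sin 322° = -5.54, north 9 cos 322° = 7.09
Leg 3 (210°, 1 km): east 1 sin 210° = -0.50, north 1 cos 210° = -0.87
Leg 4 (034°, 2 km): east 2 sin 34° = 1.12, north 2 cos 34° = 1.66
Net: -5.75 east, 7.32 north. Distance = √((-5.75)² + (7.32)²) = 9.313 km.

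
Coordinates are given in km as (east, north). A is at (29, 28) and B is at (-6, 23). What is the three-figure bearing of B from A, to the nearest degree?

Δeast = -6 − 29 = -35.00; Δnorth = 23 − 28 = -5.00.
Bearing = atan2(Δeast, Δnorth) mod 360° = 261.87° ≈ 262°.

262°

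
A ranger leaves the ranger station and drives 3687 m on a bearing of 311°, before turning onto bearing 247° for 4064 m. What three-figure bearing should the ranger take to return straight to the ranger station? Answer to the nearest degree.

Leg 1 (311°, 3687 m): east 3687 sin 311° = -2782.61, north 3687 cos 311° = 2418.89
Leg 2 (247°, 4064 m): east 4064 sin 247° = -3740.93, north 4064 cos 247° = -1587.93
Net displacement: -6523.55 east, 830.96 north. Direction back to start is (6523.55, -830.96): bearing = atan2(6523.55, -830.96) mod 360° = 97.26° ≈ 097°.

097°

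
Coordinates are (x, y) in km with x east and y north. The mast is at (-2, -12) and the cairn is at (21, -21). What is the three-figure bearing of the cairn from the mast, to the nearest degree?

Δeast = 21 − -2 = 23.00; Δnorth = -21 − -12 = -9.00.
Bearing = atan2(Δeast, Δnorth) mod 360° = 111.37° ≈ 111°.

111°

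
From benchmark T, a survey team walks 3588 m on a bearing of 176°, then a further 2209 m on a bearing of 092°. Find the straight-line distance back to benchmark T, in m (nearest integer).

Leg 1 (176°, 3588 m): east 3588 sin 176° = 250.29, north 3588 cos 176° = -3579.26
Leg 2 (092°, 2209 m): east 2209 sin 92° = 2207.65, north 2209 cos 92° = -77.09
Net: 2457.94 east, -3656.35 north. Distance = √((2457.94)² + (-3656.35)²) = 4405.722 m.

4406 m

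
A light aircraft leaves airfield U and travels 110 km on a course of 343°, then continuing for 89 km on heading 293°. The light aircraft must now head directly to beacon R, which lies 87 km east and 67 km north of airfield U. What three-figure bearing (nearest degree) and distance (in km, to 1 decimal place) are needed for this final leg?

Leg 1 (343°, 110 km): east 110 sin 343° = -32.16, north 110 cos 343° = 105.19
Leg 2 (293°, 89 km): east 89 sin 293° = -81.92, north 89 cos 293° = 34.78
Current position: (-114.09, 139.97). Target: (87, 67). Remaining: Δeast = 201.09, Δnorth = -72.97.
Bearing = atan2(201.09, -72.97) mod 360° = 109.94°; distance = √((201.09)² + (-72.97)²) = 213.916 km.

110°, 213.9 km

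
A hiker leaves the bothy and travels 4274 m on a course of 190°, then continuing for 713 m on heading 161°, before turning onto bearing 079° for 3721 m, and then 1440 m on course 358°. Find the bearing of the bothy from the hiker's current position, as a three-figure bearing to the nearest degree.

311°

Leg 1 (190°, 4274 m): east 4274 sin 190° = -742.17, north 4274 cos 190° = -4209.07
Leg 2 (161°, 713 m): east 713 sin 161° = 232.13, north 713 cos 161° = -674.15
Leg 3 (079°, 3721 m): east 3721 sin 79° = 3652.63, north 3721 cos 79° = 710.00
Leg 4 (358°, 1440 m): east 1440 sin 358° = -50.26, north 1440 cos 358° = 1439.12
Net displacement: 3092.34 east, -2734.10 north. Direction back to start is (-3092.34, 2734.10): bearing = atan2(-3092.34, 2734.10) mod 360° = 311.48° ≈ 311°.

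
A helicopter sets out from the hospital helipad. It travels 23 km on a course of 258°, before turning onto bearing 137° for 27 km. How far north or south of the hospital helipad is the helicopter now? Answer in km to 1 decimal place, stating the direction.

24.5 km south

Leg 1 (258°, 23 km): east 23 sin 258° = -22.50, north 23 cos 258° = -4.78
Leg 2 (137°, 27 km): east 27 sin 137° = 18.41, north 27 cos 137° = -19.75
Net north component: -24.53 km.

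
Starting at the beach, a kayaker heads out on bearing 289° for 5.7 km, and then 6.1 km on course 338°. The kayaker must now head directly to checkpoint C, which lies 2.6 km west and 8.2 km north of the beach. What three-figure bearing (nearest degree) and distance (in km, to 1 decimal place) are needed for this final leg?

Leg 1 (289°, 5.7 km): east 5.7 sin 289° = -5.39, north 5.7 cos 289° = 1.86
Leg 2 (338°, 6.1 km): east 6.1 sin 338° = -2.29, north 6.1 cos 338° = 5.66
Current position: (-7.67, 7.51). Target: (-2.6, 8.2). Remaining: Δeast = 5.07, Δnorth = 0.69.
Bearing = atan2(5.07, 0.69) mod 360° = 82.27°; distance = √((5.07)² + (0.69)²) = 5.121 km.

082°, 5.1 km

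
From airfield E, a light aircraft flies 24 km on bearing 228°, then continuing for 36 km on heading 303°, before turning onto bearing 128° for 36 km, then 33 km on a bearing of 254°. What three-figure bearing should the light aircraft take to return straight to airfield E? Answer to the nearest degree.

Leg 1 (228°, 24 km): east 24 sin 228° = -17.84, north 24 cos 228° = -16.06
Leg 2 (303°, 36 km): east 36 sin 303° = -30.19, north 36 cos 303° = 19.61
Leg 3 (128°, 36 km): east 36 sin 128° = 28.37, north 36 cos 128° = -22.16
Leg 4 (254°, 33 km): east 33 sin 254° = -31.72, north 33 cos 254° = -9.10
Net displacement: -51.38 east, -27.71 north. Direction back to start is (51.38, 27.71): bearing = atan2(51.38, 27.71) mod 360° = 61.66° ≈ 062°.

062°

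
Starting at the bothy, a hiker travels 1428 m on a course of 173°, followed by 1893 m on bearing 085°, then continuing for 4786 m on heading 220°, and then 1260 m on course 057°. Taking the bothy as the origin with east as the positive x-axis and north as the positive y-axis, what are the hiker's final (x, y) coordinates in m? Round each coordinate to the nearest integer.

(40, -4232)

Leg 1 (173°, 1428 m): east 1428 sin 173° = 174.03, north 1428 cos 173° = -1417.36
Leg 2 (085°, 1893 m): east 1893 sin 85° = 1885.80, north 1893 cos 85° = 164.99
Leg 3 (220°, 4786 m): east 4786 sin 220° = -3076.38, north 4786 cos 220° = -3666.29
Leg 4 (057°, 1260 m): east 1260 sin 57° = 1056.72, north 1260 cos 57° = 686.25
Summing: 40.17 m east, -4232.41 m north → (40, -4232).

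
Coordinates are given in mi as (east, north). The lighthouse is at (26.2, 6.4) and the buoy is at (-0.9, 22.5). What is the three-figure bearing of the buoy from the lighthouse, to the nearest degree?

Δeast = -0.9 − 26.2 = -27.10; Δnorth = 22.5 − 6.4 = 16.10.
Bearing = atan2(Δeast, Δnorth) mod 360° = 300.71° ≈ 301°.

301°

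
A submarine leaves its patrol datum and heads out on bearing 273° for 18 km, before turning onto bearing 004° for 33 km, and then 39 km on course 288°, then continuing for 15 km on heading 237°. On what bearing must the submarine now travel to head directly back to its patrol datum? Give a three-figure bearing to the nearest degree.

Leg 1 (273°, 18 km): east 18 sin 273° = -17.98, north 18 cos 273° = 0.94
Leg 2 (004°, 33 km): east 33 sin 4° = 2.30, north 33 cos 4° = 32.92
Leg 3 (288°, 39 km): east 39 sin 288° = -37.09, north 39 cos 288° = 12.05
Leg 4 (237°, 15 km): east 15 sin 237° = -12.58, north 15 cos 237° = -8.17
Net displacement: -65.34 east, 37.74 north. Direction back to start is (65.34, -37.74): bearing = atan2(65.34, -37.74) mod 360° = 120.01° ≈ 120°.

120°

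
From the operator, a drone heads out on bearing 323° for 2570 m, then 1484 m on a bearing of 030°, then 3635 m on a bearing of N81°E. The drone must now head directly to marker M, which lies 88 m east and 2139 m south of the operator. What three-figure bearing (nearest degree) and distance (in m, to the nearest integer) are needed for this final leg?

Leg 1 (323°, 2570 m): east 2570 sin 323° = -1546.66, north 2570 cos 323° = 2052.49
Leg 2 (030°, 1484 m): east 1484 sin 30° = 742.00, north 1484 cos 30° = 1285.18
Leg 3 (N81°E, 3635 m): east 3635 sin 81° = 3590.25, north 3635 cos 81° = 568.64
Current position: (2785.58, 3906.31). Target: (88, -2139). Remaining: Δeast = -2697.58, Δnorth = -6045.31.
Bearing = atan2(-2697.58, -6045.31) mod 360° = 204.05°; distance = √((-2697.58)² + (-6045.31)²) = 6619.877 m.

204°, 6620 m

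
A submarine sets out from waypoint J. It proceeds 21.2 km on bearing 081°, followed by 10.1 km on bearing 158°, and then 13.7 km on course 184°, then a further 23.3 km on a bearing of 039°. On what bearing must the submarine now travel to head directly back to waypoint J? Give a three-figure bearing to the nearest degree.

272°

Leg 1 (081°, 21.2 km): east 21.2 sin 81° = 20.94, north 21.2 cos 81° = 3.32
Leg 2 (158°, 10.1 km): east 10.1 sin 158° = 3.78, north 10.1 cos 158° = -9.36
Leg 3 (184°, 13.7 km): east 13.7 sin 184° = -0.96, north 13.7 cos 184° = -13.67
Leg 4 (039°, 23.3 km): east 23.3 sin 39° = 14.66, north 23.3 cos 39° = 18.11
Net displacement: 38.43 east, -1.61 north. Direction back to start is (-38.43, 1.61): bearing = atan2(-38.43, 1.61) mod 360° = 272.39° ≈ 272°.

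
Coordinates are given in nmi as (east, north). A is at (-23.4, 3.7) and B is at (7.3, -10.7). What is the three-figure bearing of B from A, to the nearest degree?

Δeast = 7.3 − -23.4 = 30.70; Δnorth = -10.7 − 3.7 = -14.40.
Bearing = atan2(Δeast, Δnorth) mod 360° = 115.13° ≈ 115°.

115°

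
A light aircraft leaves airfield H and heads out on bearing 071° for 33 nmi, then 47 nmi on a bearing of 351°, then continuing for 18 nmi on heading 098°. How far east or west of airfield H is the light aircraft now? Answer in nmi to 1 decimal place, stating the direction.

41.7 nmi east

Leg 1 (071°, 33 nmi): east 33 sin 71° = 31.20, north 33 cos 71° = 10.74
Leg 2 (351°, 47 nmi): east 47 sin 351° = -7.35, north 47 cos 351° = 46.42
Leg 3 (098°, 18 nmi): east 18 sin 98° = 17.82, north 18 cos 98° = -2.51
Net east component: 41.67 nmi.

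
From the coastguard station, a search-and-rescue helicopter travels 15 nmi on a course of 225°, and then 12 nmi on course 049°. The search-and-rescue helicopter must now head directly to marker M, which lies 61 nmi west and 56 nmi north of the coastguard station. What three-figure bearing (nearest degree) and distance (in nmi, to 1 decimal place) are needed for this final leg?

315°, 83.6 nmi

Leg 1 (225°, 15 nmi): east 15 sin 225° = -10.61, north 15 cos 225° = -10.61
Leg 2 (049°, 12 nmi): east 12 sin 49° = 9.06, north 12 cos 49° = 7.87
Current position: (-1.55, -2.73). Target: (-61, 56). Remaining: Δeast = -59.45, Δnorth = 58.73.
Bearing = atan2(-59.45, 58.73) mod 360° = 314.65°; distance = √((-59.45)² + (58.73)²) = 83.570 nmi.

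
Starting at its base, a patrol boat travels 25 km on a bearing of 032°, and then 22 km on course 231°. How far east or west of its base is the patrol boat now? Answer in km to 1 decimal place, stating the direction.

Leg 1 (032°, 25 km): east 25 sin 32° = 13.25, north 25 cos 32° = 21.20
Leg 2 (231°, 22 km): east 22 sin 231° = -17.10, north 22 cos 231° = -13.85
Net east component: -3.85 km.

3.8 km west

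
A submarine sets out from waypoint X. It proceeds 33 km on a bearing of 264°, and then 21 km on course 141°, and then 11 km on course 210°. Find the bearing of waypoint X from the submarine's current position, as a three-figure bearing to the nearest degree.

041°

Leg 1 (264°, 33 km): east 33 sin 264° = -32.82, north 33 cos 264° = -3.45
Leg 2 (141°, 21 km): east 21 sin 141° = 13.22, north 21 cos 141° = -16.32
Leg 3 (210°, 11 km): east 11 sin 210° = -5.50, north 11 cos 210° = -9.53
Net displacement: -25.10 east, -29.30 north. Direction back to start is (25.10, 29.30): bearing = atan2(25.10, 29.30) mod 360° = 40.59° ≈ 041°.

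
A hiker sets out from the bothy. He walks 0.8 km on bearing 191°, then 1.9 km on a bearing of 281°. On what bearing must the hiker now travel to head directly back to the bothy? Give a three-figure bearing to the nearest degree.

078°

Leg 1 (191°, 0.8 km): east 0.8 sin 191° = -0.15, north 0.8 cos 191° = -0.79
Leg 2 (281°, 1.9 km): east 1.9 sin 281° = -1.87, north 1.9 cos 281° = 0.36
Net displacement: -2.02 east, -0.42 north. Direction back to start is (2.02, 0.42): bearing = atan2(2.02, 0.42) mod 360° = 78.17° ≈ 078°.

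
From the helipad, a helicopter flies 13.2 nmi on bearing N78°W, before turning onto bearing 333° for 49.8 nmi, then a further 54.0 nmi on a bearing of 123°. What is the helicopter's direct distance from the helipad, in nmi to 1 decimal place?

Leg 1 (N78°W, 13.2 nmi): east 13.2 sin 282° = -12.91, north 13.2 cos 282° = 2.74
Leg 2 (333°, 49.8 nmi): east 49.8 sin 333° = -22.61, north 49.8 cos 333° = 44.37
Leg 3 (123°, 54.0 nmi): east 54.0 sin 123° = 45.29, north 54.0 cos 123° = -29.41
Net: 9.77 east, 17.71 north. Distance = √((9.77)² + (17.71)²) = 20.222 nmi.

20.2 nmi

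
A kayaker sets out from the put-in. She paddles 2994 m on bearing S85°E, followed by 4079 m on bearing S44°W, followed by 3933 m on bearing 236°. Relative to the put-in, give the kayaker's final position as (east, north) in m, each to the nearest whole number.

(-3112, -5394)

Leg 1 (S85°E, 2994 m): east 2994 sin 95° = 2982.61, north 2994 cos 95° = -260.94
Leg 2 (S44°W, 4079 m): east 4079 sin 224° = -2833.51, north 4079 cos 224° = -2934.19
Leg 3 (236°, 3933 m): east 3933 sin 236° = -3260.60, north 3933 cos 236° = -2199.31
Summing: -3111.51 m east, -5394.44 m north → (-3112, -5394).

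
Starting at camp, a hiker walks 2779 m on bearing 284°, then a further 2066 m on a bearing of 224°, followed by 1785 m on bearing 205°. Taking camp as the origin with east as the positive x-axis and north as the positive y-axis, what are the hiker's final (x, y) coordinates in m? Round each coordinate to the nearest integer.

(-4886, -2432)

Leg 1 (284°, 2779 m): east 2779 sin 284° = -2696.45, north 2779 cos 284° = 672.30
Leg 2 (224°, 2066 m): east 2066 sin 224° = -1435.16, north 2066 cos 224° = -1486.16
Leg 3 (205°, 1785 m): east 1785 sin 205° = -754.37, north 1785 cos 205° = -1617.76
Summing: -4885.99 m east, -2431.61 m north → (-4886, -2432).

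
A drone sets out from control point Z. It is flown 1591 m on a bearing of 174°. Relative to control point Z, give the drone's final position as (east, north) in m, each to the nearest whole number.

(166, -1582)

Leg 1 (174°, 1591 m): east 1591 sin 174° = 166.30, north 1591 cos 174° = -1582.28
Summing: 166.30 m east, -1582.28 m north → (166, -1582).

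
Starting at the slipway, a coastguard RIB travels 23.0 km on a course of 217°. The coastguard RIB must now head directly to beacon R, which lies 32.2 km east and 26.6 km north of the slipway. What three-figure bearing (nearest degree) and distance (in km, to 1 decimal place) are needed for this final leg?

046°, 64.4 km

Leg 1 (217°, 23.0 km): east 23.0 sin 217° = -13.84, north 23.0 cos 217° = -18.37
Current position: (-13.84, -18.37). Target: (32.2, 26.6). Remaining: Δeast = 46.04, Δnorth = 44.97.
Bearing = atan2(46.04, 44.97) mod 360° = 45.68°; distance = √((46.04)² + (44.97)²) = 64.359 km.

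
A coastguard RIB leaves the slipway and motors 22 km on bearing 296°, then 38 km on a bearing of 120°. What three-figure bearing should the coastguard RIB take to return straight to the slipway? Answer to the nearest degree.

Leg 1 (296°, 22 km): east 22 sin 296° = -19.77, north 22 cos 296° = 9.64
Leg 2 (120°, 38 km): east 38 sin 120° = 32.91, north 38 cos 120° = -19.00
Net displacement: 13.14 east, -9.36 north. Direction back to start is (-13.14, 9.36): bearing = atan2(-13.14, 9.36) mod 360° = 305.46° ≈ 305°.

305°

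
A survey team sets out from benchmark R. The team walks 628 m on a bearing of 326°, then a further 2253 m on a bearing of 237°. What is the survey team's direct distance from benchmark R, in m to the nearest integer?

2349 m

Leg 1 (326°, 628 m): east 628 sin 326° = -351.17, north 628 cos 326° = 520.64
Leg 2 (237°, 2253 m): east 2253 sin 237° = -1889.52, north 2253 cos 237° = -1227.07
Net: -2240.70 east, -706.44 north. Distance = √((-2240.70)² + (-706.44)²) = 2349.421 m.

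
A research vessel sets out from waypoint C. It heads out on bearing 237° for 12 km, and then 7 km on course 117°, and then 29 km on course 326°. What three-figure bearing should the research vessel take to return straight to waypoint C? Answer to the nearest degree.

Leg 1 (237°, 12 km): east 12 sin 237° = -10.06, north 12 cos 237° = -6.54
Leg 2 (117°, 7 km): east 7 sin 117° = 6.24, north 7 cos 117° = -3.18
Leg 3 (326°, 29 km): east 29 sin 326° = -16.22, north 29 cos 326° = 24.04
Net displacement: -20.04 east, 14.33 north. Direction back to start is (20.04, -14.33): bearing = atan2(20.04, -14.33) mod 360° = 125.56° ≈ 126°.

126°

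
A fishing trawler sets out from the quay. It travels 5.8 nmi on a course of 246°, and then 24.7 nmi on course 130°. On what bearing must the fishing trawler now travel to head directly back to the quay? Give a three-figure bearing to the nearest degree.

Leg 1 (246°, 5.8 nmi): east 5.8 sin 246° = -5.30, north 5.8 cos 246° = -2.36
Leg 2 (130°, 24.7 nmi): east 24.7 sin 130° = 18.92, north 24.7 cos 130° = -15.88
Net displacement: 13.62 east, -18.24 north. Direction back to start is (-13.62, 18.24): bearing = atan2(-13.62, 18.24) mod 360° = 323.24° ≈ 323°.

323°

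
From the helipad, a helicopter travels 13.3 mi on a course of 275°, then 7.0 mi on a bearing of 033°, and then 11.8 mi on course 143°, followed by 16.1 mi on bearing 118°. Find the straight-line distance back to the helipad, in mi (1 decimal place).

15.5 mi

Leg 1 (275°, 13.3 mi): east 13.3 sin 275° = -13.25, north 13.3 cos 275° = 1.16
Leg 2 (033°, 7.0 mi): east 7.0 sin 33° = 3.81, north 7.0 cos 33° = 5.87
Leg 3 (143°, 11.8 mi): east 11.8 sin 143° = 7.10, north 11.8 cos 143° = -9.42
Leg 4 (118°, 16.1 mi): east 16.1 sin 118° = 14.22, north 16.1 cos 118° = -7.56
Net: 11.88 east, -9.95 north. Distance = √((11.88)² + (-9.95)²) = 15.498 mi.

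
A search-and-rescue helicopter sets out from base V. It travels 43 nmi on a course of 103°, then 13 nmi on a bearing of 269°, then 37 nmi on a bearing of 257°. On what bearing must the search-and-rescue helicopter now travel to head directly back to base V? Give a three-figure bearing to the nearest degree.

021°

Leg 1 (103°, 43 nmi): east 43 sin 103° = 41.90, north 43 cos 103° = -9.67
Leg 2 (269°, 13 nmi): east 13 sin 269° = -13.00, north 13 cos 269° = -0.23
Leg 3 (257°, 37 nmi): east 37 sin 257° = -36.05, north 37 cos 257° = -8.32
Net displacement: -7.15 east, -18.22 north. Direction back to start is (7.15, 18.22): bearing = atan2(7.15, 18.22) mod 360° = 21.43° ≈ 021°.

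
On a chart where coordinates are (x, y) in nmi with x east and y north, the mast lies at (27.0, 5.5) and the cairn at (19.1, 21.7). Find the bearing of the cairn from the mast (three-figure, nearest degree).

Δeast = 19.1 − 27.0 = -7.90; Δnorth = 21.7 − 5.5 = 16.20.
Bearing = atan2(Δeast, Δnorth) mod 360° = 334.00° ≈ 334°.

334°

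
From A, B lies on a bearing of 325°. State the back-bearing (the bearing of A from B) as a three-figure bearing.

145°

Back-bearing = 325° − 180° = 145°.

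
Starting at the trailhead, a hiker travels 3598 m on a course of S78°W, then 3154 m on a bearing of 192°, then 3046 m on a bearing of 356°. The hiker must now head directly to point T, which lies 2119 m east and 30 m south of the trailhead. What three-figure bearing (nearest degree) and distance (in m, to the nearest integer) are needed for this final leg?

083°, 6551 m

Leg 1 (S78°W, 3598 m): east 3598 sin 258° = -3519.38, north 3598 cos 258° = -748.07
Leg 2 (192°, 3154 m): east 3154 sin 192° = -655.75, north 3154 cos 192° = -3085.08
Leg 3 (356°, 3046 m): east 3046 sin 356° = -212.48, north 3046 cos 356° = 3038.58
Current position: (-4387.61, -794.56). Target: (2119, -30). Remaining: Δeast = 6506.61, Δnorth = 764.56.
Bearing = atan2(6506.61, 764.56) mod 360° = 83.30°; distance = √((6506.61)² + (764.56)²) = 6551.373 m.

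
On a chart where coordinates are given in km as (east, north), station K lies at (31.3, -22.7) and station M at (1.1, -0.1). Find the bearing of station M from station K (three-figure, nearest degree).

307°

Δeast = 1.1 − 31.3 = -30.20; Δnorth = -0.1 − -22.7 = 22.60.
Bearing = atan2(Δeast, Δnorth) mod 360° = 306.81° ≈ 307°.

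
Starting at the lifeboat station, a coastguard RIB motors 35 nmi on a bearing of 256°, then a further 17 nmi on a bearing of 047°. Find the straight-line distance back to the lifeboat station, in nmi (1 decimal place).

21.8 nmi

Leg 1 (256°, 35 nmi): east 35 sin 256° = -33.96, north 35 cos 256° = -8.47
Leg 2 (047°, 17 nmi): east 17 sin 47° = 12.43, north 17 cos 47° = 11.59
Net: -21.53 east, 3.13 north. Distance = √((-21.53)² + (3.13)²) = 21.753 nmi.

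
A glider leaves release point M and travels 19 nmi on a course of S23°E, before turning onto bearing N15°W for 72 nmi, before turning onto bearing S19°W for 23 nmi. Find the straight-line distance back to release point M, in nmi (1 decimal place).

35.6 nmi

Leg 1 (S23°E, 19 nmi): east 19 sin 157° = 7.42, north 19 cos 157° = -17.49
Leg 2 (N15°W, 72 nmi): east 72 sin 345° = -18.63, north 72 cos 345° = 69.55
Leg 3 (S19°W, 23 nmi): east 23 sin 199° = -7.49, north 23 cos 199° = -21.75
Net: -18.70 east, 30.31 north. Distance = √((-18.70)² + (30.31)²) = 35.614 nmi.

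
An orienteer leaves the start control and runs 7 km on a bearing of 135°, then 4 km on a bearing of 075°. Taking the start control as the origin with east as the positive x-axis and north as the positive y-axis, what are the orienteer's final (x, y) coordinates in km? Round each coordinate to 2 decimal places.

Leg 1 (135°, 7 km): east 7 sin 135° = 4.95, north 7 cos 135° = -4.95
Leg 2 (075°, 4 km): east 4 sin 75° = 3.86, north 4 cos 75° = 1.04
Summing: 8.81 km east, -3.91 km north → (8.81, -3.91).

(8.81, -3.91)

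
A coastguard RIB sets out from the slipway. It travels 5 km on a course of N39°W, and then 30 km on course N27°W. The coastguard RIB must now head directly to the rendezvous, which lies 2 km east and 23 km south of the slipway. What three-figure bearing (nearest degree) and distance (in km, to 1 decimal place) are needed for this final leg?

161°, 56.8 km

Leg 1 (N39°W, 5 km): east 5 sin 321° = -3.15, north 5 cos 321° = 3.89
Leg 2 (N27°W, 30 km): east 30 sin 333° = -13.62, north 30 cos 333° = 26.73
Current position: (-16.77, 30.62). Target: (2, -23). Remaining: Δeast = 18.77, Δnorth = -53.62.
Bearing = atan2(18.77, -53.62) mod 360° = 160.71°; distance = √((18.77)² + (-53.62)²) = 56.805 km.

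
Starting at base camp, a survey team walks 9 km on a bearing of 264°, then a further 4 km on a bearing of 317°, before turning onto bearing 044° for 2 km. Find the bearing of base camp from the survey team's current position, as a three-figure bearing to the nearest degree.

108°

Leg 1 (264°, 9 km): east 9 sin 264° = -8.95, north 9 cos 264° = -0.94
Leg 2 (317°, 4 km): east 4 sin 317° = -2.73, north 4 cos 317° = 2.93
Leg 3 (044°, 2 km): east 2 sin 44° = 1.39, north 2 cos 44° = 1.44
Net displacement: -10.29 east, 3.42 north. Direction back to start is (10.29, -3.42): bearing = atan2(10.29, -3.42) mod 360° = 108.40° ≈ 108°.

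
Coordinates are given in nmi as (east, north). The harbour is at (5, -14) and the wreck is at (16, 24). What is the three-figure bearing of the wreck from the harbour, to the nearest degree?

Δeast = 16 − 5 = 11.00; Δnorth = 24 − -14 = 38.00.
Bearing = atan2(Δeast, Δnorth) mod 360° = 16.14° ≈ 016°.

016°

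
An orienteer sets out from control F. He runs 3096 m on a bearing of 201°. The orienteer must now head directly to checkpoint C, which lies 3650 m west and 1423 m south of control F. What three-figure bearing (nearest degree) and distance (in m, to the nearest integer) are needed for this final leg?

Leg 1 (201°, 3096 m): east 3096 sin 201° = -1109.51, north 3096 cos 201° = -2890.37
Current position: (-1109.51, -2890.37). Target: (-3650, -1423). Remaining: Δeast = -2540.49, Δnorth = 1467.37.
Bearing = atan2(-2540.49, 1467.37) mod 360° = 300.01°; distance = √((-2540.49)² + (1467.37)²) = 2933.814 m.

300°, 2934 m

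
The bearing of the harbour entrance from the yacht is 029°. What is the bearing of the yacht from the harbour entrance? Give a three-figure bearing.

209°

Back-bearing = 029° + 180° = 209°.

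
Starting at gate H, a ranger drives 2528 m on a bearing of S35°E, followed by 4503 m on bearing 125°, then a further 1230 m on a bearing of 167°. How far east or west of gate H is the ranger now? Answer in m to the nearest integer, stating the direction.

5415 m east

Leg 1 (S35°E, 2528 m): east 2528 sin 145° = 1450.00, north 2528 cos 145° = -2070.82
Leg 2 (125°, 4503 m): east 4503 sin 125° = 3688.64, north 4503 cos 125° = -2582.81
Leg 3 (167°, 1230 m): east 1230 sin 167° = 276.69, north 1230 cos 167° = -1198.48
Net east component: 5415.33 m.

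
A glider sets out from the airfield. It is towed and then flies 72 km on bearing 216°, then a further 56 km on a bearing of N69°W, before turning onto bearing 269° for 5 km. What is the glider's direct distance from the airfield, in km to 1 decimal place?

106.7 km

Leg 1 (216°, 72 km): east 72 sin 216° = -42.32, north 72 cos 216° = -58.25
Leg 2 (N69°W, 56 km): east 56 sin 291° = -52.28, north 56 cos 291° = 20.07
Leg 3 (269°, 5 km): east 5 sin 269° = -5.00, north 5 cos 269° = -0.09
Net: -99.60 east, -38.27 north. Distance = √((-99.60)² + (-38.27)²) = 106.699 km.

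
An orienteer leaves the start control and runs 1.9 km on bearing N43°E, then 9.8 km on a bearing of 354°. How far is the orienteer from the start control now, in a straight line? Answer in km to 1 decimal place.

11.1 km

Leg 1 (N43°E, 1.9 km): east 1.9 sin 43° = 1.30, north 1.9 cos 43° = 1.39
Leg 2 (354°, 9.8 km): east 9.8 sin 354° = -1.02, north 9.8 cos 354° = 9.75
Net: 0.27 east, 11.14 north. Distance = √((0.27)² + (11.14)²) = 11.139 km.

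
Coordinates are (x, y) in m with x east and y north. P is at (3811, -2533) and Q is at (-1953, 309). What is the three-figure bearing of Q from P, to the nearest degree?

Δeast = -1953 − 3811 = -5764.00; Δnorth = 309 − -2533 = 2842.00.
Bearing = atan2(Δeast, Δnorth) mod 360° = 296.25° ≈ 296°.

296°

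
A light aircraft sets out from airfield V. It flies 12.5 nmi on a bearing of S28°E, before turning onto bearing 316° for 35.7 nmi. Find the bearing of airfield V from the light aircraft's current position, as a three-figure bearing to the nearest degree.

128°

Leg 1 (S28°E, 12.5 nmi): east 12.5 sin 152° = 5.87, north 12.5 cos 152° = -11.04
Leg 2 (316°, 35.7 nmi): east 35.7 sin 316° = -24.80, north 35.7 cos 316° = 25.68
Net displacement: -18.93 east, 14.64 north. Direction back to start is (18.93, -14.64): bearing = atan2(18.93, -14.64) mod 360° = 127.72° ≈ 128°.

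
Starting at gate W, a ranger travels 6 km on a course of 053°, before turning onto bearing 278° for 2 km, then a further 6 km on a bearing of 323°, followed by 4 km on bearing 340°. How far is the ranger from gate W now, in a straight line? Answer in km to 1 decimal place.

12.6 km

Leg 1 (053°, 6 km): east 6 sin 53° = 4.79, north 6 cos 53° = 3.61
Leg 2 (278°, 2 km): east 2 sin 278° = -1.98, north 2 cos 278° = 0.28
Leg 3 (323°, 6 km): east 6 sin 323° = -3.61, north 6 cos 323° = 4.79
Leg 4 (340°, 4 km): east 4 sin 340° = -1.37, north 4 cos 340° = 3.76
Net: -2.17 east, 12.44 north. Distance = √((-2.17)² + (12.44)²) = 12.627 km.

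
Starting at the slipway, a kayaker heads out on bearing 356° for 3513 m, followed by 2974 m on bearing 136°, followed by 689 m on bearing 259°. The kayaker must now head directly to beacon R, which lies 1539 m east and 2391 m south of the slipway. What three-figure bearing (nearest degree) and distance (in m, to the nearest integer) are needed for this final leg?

174°, 3646 m

Leg 1 (356°, 3513 m): east 3513 sin 356° = -245.05, north 3513 cos 356° = 3504.44
Leg 2 (136°, 2974 m): east 2974 sin 136° = 2065.91, north 2974 cos 136° = -2139.32
Leg 3 (259°, 689 m): east 689 sin 259° = -676.34, north 689 cos 259° = -131.47
Current position: (1144.52, 1233.66). Target: (1539, -2391). Remaining: Δeast = 394.48, Δnorth = -3624.66.
Bearing = atan2(394.48, -3624.66) mod 360° = 173.79°; distance = √((394.48)² + (-3624.66)²) = 3646.062 m.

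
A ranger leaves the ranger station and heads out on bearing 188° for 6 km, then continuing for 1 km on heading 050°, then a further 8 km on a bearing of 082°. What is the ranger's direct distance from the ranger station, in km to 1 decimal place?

Leg 1 (188°, 6 km): east 6 sin 188° = -0.84, north 6 cos 188° = -5.94
Leg 2 (050°, 1 km): east 1 sin 50° = 0.77, north 1 cos 50° = 0.64
Leg 3 (082°, 8 km): east 8 sin 82° = 7.92, north 8 cos 82° = 1.11
Net: 7.85 east, -4.19 north. Distance = √((7.85)² + (-4.19)²) = 8.899 km.

8.9 km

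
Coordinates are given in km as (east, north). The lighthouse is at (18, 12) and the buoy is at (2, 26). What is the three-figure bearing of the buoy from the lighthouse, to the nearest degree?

Δeast = 2 − 18 = -16.00; Δnorth = 26 − 12 = 14.00.
Bearing = atan2(Δeast, Δnorth) mod 360° = 311.19° ≈ 311°.

311°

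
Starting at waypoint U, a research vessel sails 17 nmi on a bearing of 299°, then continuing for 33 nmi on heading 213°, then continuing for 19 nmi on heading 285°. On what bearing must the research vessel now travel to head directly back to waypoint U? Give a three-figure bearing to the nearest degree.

Leg 1 (299°, 17 nmi): east 17 sin 299° = -14.87, north 17 cos 299° = 8.24
Leg 2 (213°, 33 nmi): east 33 sin 213° = -17.97, north 33 cos 213° = -27.68
Leg 3 (285°, 19 nmi): east 19 sin 285° = -18.35, north 19 cos 285° = 4.92
Net displacement: -51.19 east, -14.52 north. Direction back to start is (51.19, 14.52): bearing = atan2(51.19, 14.52) mod 360° = 74.17° ≈ 074°.

074°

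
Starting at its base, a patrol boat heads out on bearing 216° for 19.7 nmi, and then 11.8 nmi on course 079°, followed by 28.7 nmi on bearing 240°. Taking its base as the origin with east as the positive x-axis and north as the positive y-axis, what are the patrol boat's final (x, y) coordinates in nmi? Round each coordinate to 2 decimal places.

(-24.85, -28.04)

Leg 1 (216°, 19.7 nmi): east 19.7 sin 216° = -11.58, north 19.7 cos 216° = -15.94
Leg 2 (079°, 11.8 nmi): east 11.8 sin 79° = 11.58, north 11.8 cos 79° = 2.25
Leg 3 (240°, 28.7 nmi): east 28.7 sin 240° = -24.85, north 28.7 cos 240° = -14.35
Summing: -24.85 nmi east, -28.04 nmi north → (-24.85, -28.04).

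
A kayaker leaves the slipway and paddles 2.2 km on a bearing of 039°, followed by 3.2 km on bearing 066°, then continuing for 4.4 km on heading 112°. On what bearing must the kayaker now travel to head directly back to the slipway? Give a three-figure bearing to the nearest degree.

261°

Leg 1 (039°, 2.2 km): east 2.2 sin 39° = 1.38, north 2.2 cos 39° = 1.71
Leg 2 (066°, 3.2 km): east 3.2 sin 66° = 2.92, north 3.2 cos 66° = 1.30
Leg 3 (112°, 4.4 km): east 4.4 sin 112° = 4.08, north 4.4 cos 112° = -1.65
Net displacement: 8.39 east, 1.36 north. Direction back to start is (-8.39, -1.36): bearing = atan2(-8.39, -1.36) mod 360° = 260.77° ≈ 261°.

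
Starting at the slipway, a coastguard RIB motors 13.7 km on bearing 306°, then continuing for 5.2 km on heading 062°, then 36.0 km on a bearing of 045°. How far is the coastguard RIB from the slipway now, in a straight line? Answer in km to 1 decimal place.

40.6 km

Leg 1 (306°, 13.7 km): east 13.7 sin 306° = -11.08, north 13.7 cos 306° = 8.05
Leg 2 (062°, 5.2 km): east 5.2 sin 62° = 4.59, north 5.2 cos 62° = 2.44
Leg 3 (045°, 36.0 km): east 36.0 sin 45° = 25.46, north 36.0 cos 45° = 25.46
Net: 18.96 east, 35.95 north. Distance = √((18.96)² + (35.95)²) = 40.645 km.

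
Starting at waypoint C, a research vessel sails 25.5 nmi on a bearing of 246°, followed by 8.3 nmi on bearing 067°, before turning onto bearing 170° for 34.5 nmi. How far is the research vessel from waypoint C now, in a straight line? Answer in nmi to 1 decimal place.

Leg 1 (246°, 25.5 nmi): east 25.5 sin 246° = -23.30, north 25.5 cos 246° = -10.37
Leg 2 (067°, 8.3 nmi): east 8.3 sin 67° = 7.64, north 8.3 cos 67° = 3.24
Leg 3 (170°, 34.5 nmi): east 34.5 sin 170° = 5.99, north 34.5 cos 170° = -33.98
Net: -9.66 east, -41.10 north. Distance = √((-9.66)² + (-41.10)²) = 42.225 nmi.

42.2 nmi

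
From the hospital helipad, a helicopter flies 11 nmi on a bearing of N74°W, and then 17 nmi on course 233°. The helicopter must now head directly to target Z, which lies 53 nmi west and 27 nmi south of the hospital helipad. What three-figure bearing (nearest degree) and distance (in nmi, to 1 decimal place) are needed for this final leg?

236°, 35.0 nmi

Leg 1 (N74°W, 11 nmi): east 11 sin 286° = -10.57, north 11 cos 286° = 3.03
Leg 2 (233°, 17 nmi): east 17 sin 233° = -13.58, north 17 cos 233° = -10.23
Current position: (-24.15, -7.20). Target: (-53, -27). Remaining: Δeast = -28.85, Δnorth = -19.80.
Bearing = atan2(-28.85, -19.80) mod 360° = 235.54°; distance = √((-28.85)² + (-19.80)²) = 34.991 nmi.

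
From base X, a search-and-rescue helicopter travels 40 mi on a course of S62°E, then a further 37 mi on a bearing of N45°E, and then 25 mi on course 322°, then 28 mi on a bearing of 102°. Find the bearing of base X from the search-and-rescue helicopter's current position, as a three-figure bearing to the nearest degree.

Leg 1 (S62°E, 40 mi): east 40 sin 118° = 35.32, north 40 cos 118° = -18.78
Leg 2 (N45°E, 37 mi): east 37 sin 45° = 26.16, north 37 cos 45° = 26.16
Leg 3 (322°, 25 mi): east 25 sin 322° = -15.39, north 25 cos 322° = 19.70
Leg 4 (102°, 28 mi): east 28 sin 102° = 27.39, north 28 cos 102° = -5.82
Net displacement: 73.48 east, 21.26 north. Direction back to start is (-73.48, -21.26): bearing = atan2(-73.48, -21.26) mod 360° = 253.86° ≈ 254°.

254°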